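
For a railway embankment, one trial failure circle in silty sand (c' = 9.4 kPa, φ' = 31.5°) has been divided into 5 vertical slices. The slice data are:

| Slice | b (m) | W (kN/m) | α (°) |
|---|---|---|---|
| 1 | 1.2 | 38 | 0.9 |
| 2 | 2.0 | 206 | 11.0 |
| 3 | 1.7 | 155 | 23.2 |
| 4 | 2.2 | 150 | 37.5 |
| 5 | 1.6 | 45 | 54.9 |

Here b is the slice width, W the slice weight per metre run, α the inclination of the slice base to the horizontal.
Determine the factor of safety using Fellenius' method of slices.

Ordinary method of slices: FS = Σ[c'·Δl_i + (W_i cosα_i)·tanφ'] / Σ W_i sinα_i, with Δl_i = b_i / cosα_i.
Slice 1: Δl = 1.2/cos0.9° = 1.200 m; N'_1 = 38·cos0.9° = 38.0; c'Δl = 11.28; W sinα = 0.6
Slice 2: Δl = 2.0/cos11.0° = 2.037 m; N'_2 = 206·cos11.0° = 202.2; c'Δl = 19.15; W sinα = 39.3
Slice 3: Δl = 1.7/cos23.2° = 1.850 m; N'_3 = 155·cos23.2° = 142.5; c'Δl = 17.39; W sinα = 61.1
Slice 4: Δl = 2.2/cos37.5° = 2.773 m; N'_4 = 150·cos37.5° = 119.0; c'Δl = 26.07; W sinα = 91.3
Slice 5: Δl = 1.6/cos54.9° = 2.783 m; N'_5 = 45·cos54.9° = 25.9; c'Δl = 26.16; W sinα = 36.8
Σc'Δl = 100.0 kN/m; ΣN' = 527.6 kN/m; ΣW sinα = 229.1 kN/m
Resisting = 100.0 + 527.6·tan31.5° = 100.0 + 323.3 = 423.3 kN/m
FS = 423.3 / 229.1 = 1.848

FS = 1.85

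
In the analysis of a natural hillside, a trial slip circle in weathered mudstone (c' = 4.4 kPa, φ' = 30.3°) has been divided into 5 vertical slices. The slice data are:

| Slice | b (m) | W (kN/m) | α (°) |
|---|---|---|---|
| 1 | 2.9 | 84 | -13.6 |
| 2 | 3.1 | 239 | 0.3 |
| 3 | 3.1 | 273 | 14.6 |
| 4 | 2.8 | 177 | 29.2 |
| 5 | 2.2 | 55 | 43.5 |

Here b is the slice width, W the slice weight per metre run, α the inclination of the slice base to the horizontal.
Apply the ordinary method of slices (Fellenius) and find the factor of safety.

FS = 3.00

Ordinary method of slices: FS = Σ[c'·Δl_i + (W_i cosα_i)·tanφ'] / Σ W_i sinα_i, with Δl_i = b_i / cosα_i.
Slice 1: Δl = 2.9/cos(-13.6°) = 2.984 m; N'_1 = 84·cos(-13.6°) = 81.6; c'Δl = 13.13; W sinα = -19.8
Slice 2: Δl = 3.1/cos0.3° = 3.100 m; N'_2 = 239·cos0.3° = 239.0; c'Δl = 13.64; W sinα = 1.3
Slice 3: Δl = 3.1/cos14.6° = 3.203 m; N'_3 = 273·cos14.6° = 264.2; c'Δl = 14.10; W sinα = 68.8
Slice 4: Δl = 2.8/cos29.2° = 3.208 m; N'_4 = 177·cos29.2° = 154.5; c'Δl = 14.11; W sinα = 86.4
Slice 5: Δl = 2.2/cos43.5° = 3.033 m; N'_5 = 55·cos43.5° = 39.9; c'Δl = 13.34; W sinα = 37.9
Σc'Δl = 68.3 kN/m; ΣN' = 779.2 kN/m; ΣW sinα = 174.5 kN/m
Resisting = 68.3 + 779.2·tan30.3° = 68.3 + 455.3 = 523.7 kN/m
FS = 523.7 / 174.5 = 3.001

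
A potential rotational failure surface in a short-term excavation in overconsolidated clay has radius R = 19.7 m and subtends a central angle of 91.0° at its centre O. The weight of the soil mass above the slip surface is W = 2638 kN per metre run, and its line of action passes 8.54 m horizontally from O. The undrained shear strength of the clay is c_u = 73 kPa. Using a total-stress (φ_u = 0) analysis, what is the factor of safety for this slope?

FS = 2.00

Taking moments about the centre O, the resisting moment is provided by the undrained shear strength acting along the arc:
Arc length L_a = R·θ = 19.7·(91.0°·π/180) = 19.7·1.5882 = 31.29 m
M_R = c_u·L_a·R = 73·31.29·19.7 = 44996.0 kN·m/m
M_D = W·d = 2638·8.54 = 22528.5 kN·m/m
FS = M_R / M_D = 44996.0 / 22528.5 = 1.997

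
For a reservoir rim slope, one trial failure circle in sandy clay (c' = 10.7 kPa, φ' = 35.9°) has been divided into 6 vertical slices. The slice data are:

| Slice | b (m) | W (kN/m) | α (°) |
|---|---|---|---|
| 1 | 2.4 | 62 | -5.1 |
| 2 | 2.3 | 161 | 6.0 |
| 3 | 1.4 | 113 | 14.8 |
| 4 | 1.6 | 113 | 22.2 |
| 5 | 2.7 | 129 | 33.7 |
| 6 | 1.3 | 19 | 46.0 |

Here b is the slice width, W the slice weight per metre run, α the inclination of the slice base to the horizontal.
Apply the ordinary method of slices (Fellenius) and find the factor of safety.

Ordinary method of slices: FS = Σ[c'·Δl_i + (W_i cosα_i)·tanφ'] / Σ W_i sinα_i, with Δl_i = b_i / cosα_i.
Slice 1: Δl = 2.4/cos(-5.1°) = 2.410 m; N'_1 = 62·cos(-5.1°) = 61.8; c'Δl = 25.78; W sinα = -5.5
Slice 2: Δl = 2.3/cos6.0° = 2.313 m; N'_2 = 161·cos6.0° = 160.1; c'Δl = 24.75; W sinα = 16.8
Slice 3: Δl = 1.4/cos14.8° = 1.448 m; N'_3 = 113·cos14.8° = 109.3; c'Δl = 15.49; W sinα = 28.9
Slice 4: Δl = 1.6/cos22.2° = 1.728 m; N'_4 = 113·cos22.2° = 104.6; c'Δl = 18.49; W sinα = 42.7
Slice 5: Δl = 2.7/cos33.7° = 3.245 m; N'_5 = 129·cos33.7° = 107.3; c'Δl = 34.73; W sinα = 71.6
Slice 6: Δl = 1.3/cos46.0° = 1.871 m; N'_6 = 19·cos46.0° = 13.2; c'Δl = 20.02; W sinα = 13.7
Σc'Δl = 139.3 kN/m; ΣN' = 556.3 kN/m; ΣW sinα = 168.1 kN/m
Resisting = 139.3 + 556.3·tan35.9° = 139.3 + 402.7 = 541.9 kN/m
FS = 541.9 / 168.1 = 3.223

FS = 3.22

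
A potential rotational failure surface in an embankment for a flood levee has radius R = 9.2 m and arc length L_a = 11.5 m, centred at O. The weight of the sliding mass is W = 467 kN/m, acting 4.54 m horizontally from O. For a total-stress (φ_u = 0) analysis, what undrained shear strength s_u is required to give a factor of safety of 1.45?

s_u = 29.1 kPa

FS = s_u·L_a·R / (W·d), so s_u = FS·W·d / (L_a·R).
s_u = 1.45·467·4.54 / (11.50·9.2) = 3074.3 / 105.80 = 29.06 kPa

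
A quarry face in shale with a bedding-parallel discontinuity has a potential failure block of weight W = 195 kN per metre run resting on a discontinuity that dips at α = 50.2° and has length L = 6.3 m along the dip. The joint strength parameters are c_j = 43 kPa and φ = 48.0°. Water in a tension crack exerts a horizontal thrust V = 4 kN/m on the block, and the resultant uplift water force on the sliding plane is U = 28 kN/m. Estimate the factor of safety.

FS = 2.46

Resolving the block weight along and normal to the plane and applying the Mohr–Coulomb strength on the joint:
N' = W cosα − U − V sinα = 195·cos50.2° − 28 − 4·sin50.2° = 93.7 kN/m
Driving force T = W sinα + V cosα = 195·sin50.2° + 4·cos50.2° = 152.4 kN/m
Resisting force R = c_j·L + N'·tanφ = 43·6.3 + 93.7·tan48.0° = 270.9 + 104.1 = 375.0 kN/m
FS = R / T = 375.0 / 152.4 = 2.461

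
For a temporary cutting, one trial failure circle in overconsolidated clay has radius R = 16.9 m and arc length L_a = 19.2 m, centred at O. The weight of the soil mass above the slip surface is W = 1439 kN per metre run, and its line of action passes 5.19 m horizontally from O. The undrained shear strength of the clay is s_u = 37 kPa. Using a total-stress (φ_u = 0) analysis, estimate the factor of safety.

Taking moments about the centre O, the resisting moment is provided by the undrained shear strength acting along the arc:
M_R = s_u·L_a·R = 37·19.20·16.9 = 12005.8 kN·m/m
M_D = W·d = 1439·5.19 = 7468.4 kN·m/m
FS = M_R / M_D = 12005.8 / 7468.4 = 1.608

FS = 1.61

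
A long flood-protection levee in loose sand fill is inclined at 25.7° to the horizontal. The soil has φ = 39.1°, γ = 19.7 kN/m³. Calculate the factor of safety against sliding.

For a dry cohesionless infinite slope the factor of safety is FS = tanφ / tanβ.
FS = tan39.1° / tan25.7° = 0.8127 / 0.4813 = 1.689

FS = 1.69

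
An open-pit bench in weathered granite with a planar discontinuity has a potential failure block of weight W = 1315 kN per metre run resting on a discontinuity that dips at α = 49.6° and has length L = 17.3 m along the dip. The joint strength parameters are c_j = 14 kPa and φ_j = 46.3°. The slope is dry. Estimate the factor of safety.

Resolving the block weight along and normal to the plane and applying the Mohr–Coulomb strength on the joint:
N' = W cosα = 1315·cos49.6° = 852.3 kN/m
Driving force T = W sinα = 1315·sin49.6° = 1001.4 kN/m
Resisting force R = c_j·L + N'·tanφ_j = 14·17.3 + 852.3·tan46.3° = 242.2 + 891.9 = 1134.1 kN/m
FS = R / T = 1134.1 / 1001.4 = 1.132

FS = 1.13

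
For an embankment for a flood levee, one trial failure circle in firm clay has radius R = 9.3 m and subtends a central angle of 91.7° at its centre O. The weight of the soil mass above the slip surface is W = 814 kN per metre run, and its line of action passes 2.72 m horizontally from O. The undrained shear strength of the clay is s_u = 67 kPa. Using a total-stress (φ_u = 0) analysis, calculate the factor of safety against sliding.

FS = 4.19

Taking moments about the centre O, the resisting moment is provided by the undrained shear strength acting along the arc:
Arc length L_a = R·θ = 9.3·(91.7°·π/180) = 9.3·1.6005 = 14.88 m
M_R = s_u·L_a·R = 67·14.88·9.3 = 9274.4 kN·m/m
M_D = W·d = 814·2.72 = 2214.1 kN·m/m
FS = M_R / M_D = 9274.4 / 2214.1 = 4.189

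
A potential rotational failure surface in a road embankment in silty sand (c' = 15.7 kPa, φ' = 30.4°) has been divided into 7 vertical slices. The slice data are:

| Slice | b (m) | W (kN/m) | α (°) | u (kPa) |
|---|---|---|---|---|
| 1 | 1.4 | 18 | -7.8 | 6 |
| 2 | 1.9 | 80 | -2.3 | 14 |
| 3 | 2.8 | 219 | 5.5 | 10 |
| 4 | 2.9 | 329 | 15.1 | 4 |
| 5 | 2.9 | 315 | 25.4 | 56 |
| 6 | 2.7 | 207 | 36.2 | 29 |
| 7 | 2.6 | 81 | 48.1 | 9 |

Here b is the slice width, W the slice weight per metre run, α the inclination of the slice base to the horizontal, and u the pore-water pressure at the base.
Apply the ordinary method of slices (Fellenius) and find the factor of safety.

FS = 1.79

Ordinary method of slices: FS = Σ[c'·Δl_i + (W_i cosα_i − u_i·Δl_i)·tanφ'] / Σ W_i sinα_i, with Δl_i = b_i / cosα_i.
Slice 1: Δl = 1.4/cos(-7.8°) = 1.413 m; N'_1 = 18·cos(-7.8°) − 6·1.413 = 9.4; c'Δl = 22.19; W sinα = -2.4
Slice 2: Δl = 1.9/cos(-2.3°) = 1.902 m; N'_2 = 80·cos(-2.3°) − 14·1.902 = 53.3; c'Δl = 29.85; W sinα = -3.2
Slice 3: Δl = 2.8/cos5.5° = 2.813 m; N'_3 = 219·cos5.5° − 10·2.813 = 189.9; c'Δl = 44.16; W sinα = 21.0
Slice 4: Δl = 2.9/cos15.1° = 3.004 m; N'_4 = 329·cos15.1° − 4·3.004 = 305.6; c'Δl = 47.16; W sinα = 85.7
Slice 5: Δl = 2.9/cos25.4° = 3.210 m; N'_5 = 315·cos25.4° − 56·3.210 = 104.8; c'Δl = 50.40; W sinα = 135.1
Slice 6: Δl = 2.7/cos36.2° = 3.346 m; N'_6 = 207·cos36.2° − 29·3.346 = 70.0; c'Δl = 52.53; W sinα = 122.3
Slice 7: Δl = 2.6/cos48.1° = 3.893 m; N'_7 = 81·cos48.1° − 9·3.893 = 19.1; c'Δl = 61.12; W sinα = 60.3
Σc'Δl = 307.4 kN/m; ΣN' = 752.0 kN/m; ΣW sinα = 418.7 kN/m
Resisting = 307.4 + 752.0·tan30.4° = 307.4 + 441.2 = 748.6 kN/m
FS = 748.6 / 418.7 = 1.788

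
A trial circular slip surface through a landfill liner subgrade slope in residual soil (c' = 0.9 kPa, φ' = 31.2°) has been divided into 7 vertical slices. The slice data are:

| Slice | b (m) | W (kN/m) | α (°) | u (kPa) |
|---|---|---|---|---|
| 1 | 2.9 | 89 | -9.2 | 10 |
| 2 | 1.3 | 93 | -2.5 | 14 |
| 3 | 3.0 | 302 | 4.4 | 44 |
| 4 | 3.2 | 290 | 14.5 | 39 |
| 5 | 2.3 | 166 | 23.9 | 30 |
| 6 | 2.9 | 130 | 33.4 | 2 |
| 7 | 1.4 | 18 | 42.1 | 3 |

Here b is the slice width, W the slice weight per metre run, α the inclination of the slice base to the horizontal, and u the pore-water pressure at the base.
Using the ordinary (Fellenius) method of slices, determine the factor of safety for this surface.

FS = 1.77

Ordinary method of slices: FS = Σ[c'·Δl_i + (W_i cosα_i − u_i·Δl_i)·tanφ'] / Σ W_i sinα_i, with Δl_i = b_i / cosα_i.
Slice 1: Δl = 2.9/cos(-9.2°) = 2.938 m; N'_1 = 89·cos(-9.2°) − 10·2.938 = 58.5; c'Δl = 2.64; W sinα = -14.2
Slice 2: Δl = 1.3/cos(-2.5°) = 1.301 m; N'_2 = 93·cos(-2.5°) − 14·1.301 = 74.7; c'Δl = 1.17; W sinα = -4.1
Slice 3: Δl = 3.0/cos4.4° = 3.009 m; N'_3 = 302·cos4.4° − 44·3.009 = 168.7; c'Δl = 2.71; W sinα = 23.2
Slice 4: Δl = 3.2/cos14.5° = 3.305 m; N'_4 = 290·cos14.5° − 39·3.305 = 151.9; c'Δl = 2.97; W sinα = 72.6
Slice 5: Δl = 2.3/cos23.9° = 2.516 m; N'_5 = 166·cos23.9° − 30·2.516 = 76.3; c'Δl = 2.26; W sinα = 67.3
Slice 6: Δl = 2.9/cos33.4° = 3.474 m; N'_6 = 130·cos33.4° − 2·3.474 = 101.6; c'Δl = 3.13; W sinα = 71.6
Slice 7: Δl = 1.4/cos42.1° = 1.887 m; N'_7 = 18·cos42.1° − 3·1.887 = 7.7; c'Δl = 1.70; W sinα = 12.1
Σc'Δl = 16.6 kN/m; ΣN' = 639.3 kN/m; ΣW sinα = 228.4 kN/m
Resisting = 16.6 + 639.3·tan31.2° = 16.6 + 387.2 = 403.8 kN/m
FS = 403.8 / 228.4 = 1.768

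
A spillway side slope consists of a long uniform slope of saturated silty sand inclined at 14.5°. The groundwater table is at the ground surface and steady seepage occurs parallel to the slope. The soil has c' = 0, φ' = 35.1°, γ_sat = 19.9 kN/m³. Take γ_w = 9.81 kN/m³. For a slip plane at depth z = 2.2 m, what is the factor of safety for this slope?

With seepage parallel to the slope and the water table at the surface, the effective normal stress on the slip plane uses the buoyant unit weight γ' = γ_sat − γ_w while the driving shear stress uses γ_sat:
FS = [c' + γ' z cos²β tanφ'] / [γ_sat z sinβ cosβ]
(For c' = 0 this reduces to FS = (γ'/γ_sat)·tanφ'/tanβ.)
γ' = 19.9 − 9.81 = 10.09 kN/m³
Numerator = 0.0 + 10.09·2.2·cos²14.5°·tan35.1° = 0.0 + 10.09·2.2·0.9373·0.7028 = 14.623 kPa
Denominator = 19.9·2.2·sin14.5°·cos14.5° = 19.9·2.2·0.2504·0.9681 = 10.612 kPa
FS = 14.623 / 10.612 = 1.378

FS = 1.38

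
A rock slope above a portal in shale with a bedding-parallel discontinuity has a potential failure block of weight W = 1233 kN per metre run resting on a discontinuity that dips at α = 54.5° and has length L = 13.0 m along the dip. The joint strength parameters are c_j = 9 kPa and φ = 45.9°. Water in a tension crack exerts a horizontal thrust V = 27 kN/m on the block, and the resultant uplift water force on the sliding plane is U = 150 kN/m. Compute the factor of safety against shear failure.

FS = 0.67

Resolving the block weight along and normal to the plane and applying the Mohr–Coulomb strength on the joint:
N' = W cosα − U − V sinα = 1233·cos54.5° − 150 − 27·sin54.5° = 544.0 kN/m
Driving force T = W sinα + V cosα = 1233·sin54.5° + 27·cos54.5° = 1019.5 kN/m
Resisting force R = c_j·L + N'·tanφ = 9·13.0 + 544.0·tan45.9° = 117.0 + 561.4 = 678.4 kN/m
FS = R / T = 678.4 / 1019.5 = 0.665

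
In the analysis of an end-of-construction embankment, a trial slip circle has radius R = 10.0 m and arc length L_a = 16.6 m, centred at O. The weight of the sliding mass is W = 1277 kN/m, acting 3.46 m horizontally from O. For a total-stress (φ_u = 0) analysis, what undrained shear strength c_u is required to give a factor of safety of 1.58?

FS = c_u·L_a·R / (W·d), so c_u = FS·W·d / (L_a·R).
c_u = 1.58·1277·3.46 / (16.60·10.0) = 6981.1 / 166.00 = 42.05 kPa

c_u = 42.1 kPa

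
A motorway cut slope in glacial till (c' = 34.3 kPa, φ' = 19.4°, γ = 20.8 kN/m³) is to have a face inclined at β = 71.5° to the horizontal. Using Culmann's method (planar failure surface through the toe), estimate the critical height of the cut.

H_c = 15.30 m

Culmann's analysis gives the critical failure plane at α_cr = (β + φ')/2 = (71.5 + 19.4)/2 = 45.5°, and the critical height
H_c = (4c'/γ) · sinβ cosφ' / [1 − cos(β − φ')]
    = (4·34.3/20.8) · sin71.5°·cos19.4° / [1 − cos(52.1°)]
    = 6.596 · 0.9483·0.9432 / [1 − 0.6143]
    = 6.596 · 0.8945 / 0.3857
    = 15.30 m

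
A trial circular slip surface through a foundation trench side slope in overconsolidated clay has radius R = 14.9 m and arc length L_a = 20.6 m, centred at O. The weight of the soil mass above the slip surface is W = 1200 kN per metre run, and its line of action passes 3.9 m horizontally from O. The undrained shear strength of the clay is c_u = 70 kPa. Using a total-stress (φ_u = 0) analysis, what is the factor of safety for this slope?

FS = 4.59

Taking moments about the centre O, the resisting moment is provided by the undrained shear strength acting along the arc:
M_R = c_u·L_a·R = 70·20.60·14.9 = 21485.8 kN·m/m
M_D = W·d = 1200·3.9 = 4680.0 kN·m/m
FS = M_R / M_D = 21485.8 / 4680.0 = 4.591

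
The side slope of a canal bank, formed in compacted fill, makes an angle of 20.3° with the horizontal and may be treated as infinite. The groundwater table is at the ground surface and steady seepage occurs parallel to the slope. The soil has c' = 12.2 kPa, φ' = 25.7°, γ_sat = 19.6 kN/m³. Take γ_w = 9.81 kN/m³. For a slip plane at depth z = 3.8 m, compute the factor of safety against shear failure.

FS = 1.15

With seepage parallel to the slope and the water table at the surface, the effective normal stress on the slip plane uses the buoyant unit weight γ' = γ_sat − γ_w while the driving shear stress uses γ_sat:
FS = [c' + γ' z cos²β tanφ'] / [γ_sat z sinβ cosβ]
γ' = 19.6 − 9.81 = 9.79 kN/m³
Numerator = 12.2 + 9.79·3.8·cos²20.3°·tan25.7° = 12.2 + 9.79·3.8·0.8796·0.4813 = 27.949 kPa
Denominator = 19.6·3.8·sin20.3°·cos20.3° = 19.6·3.8·0.3469·0.9379 = 24.235 kPa
FS = 27.949 / 24.235 = 1.153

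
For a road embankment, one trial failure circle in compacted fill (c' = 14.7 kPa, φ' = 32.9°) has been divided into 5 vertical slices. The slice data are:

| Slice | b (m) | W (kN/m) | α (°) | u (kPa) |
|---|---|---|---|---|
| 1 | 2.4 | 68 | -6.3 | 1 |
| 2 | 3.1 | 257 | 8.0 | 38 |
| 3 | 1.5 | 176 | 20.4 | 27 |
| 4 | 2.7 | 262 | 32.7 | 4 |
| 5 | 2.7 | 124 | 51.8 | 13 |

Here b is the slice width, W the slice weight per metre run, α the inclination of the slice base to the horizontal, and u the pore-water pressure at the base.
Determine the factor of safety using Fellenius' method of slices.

FS = 1.74

Ordinary method of slices: FS = Σ[c'·Δl_i + (W_i cosα_i − u_i·Δl_i)·tanφ'] / Σ W_i sinα_i, with Δl_i = b_i / cosα_i.
Slice 1: Δl = 2.4/cos(-6.3°) = 2.415 m; N'_1 = 68·cos(-6.3°) − 1·2.415 = 65.2; c'Δl = 35.49; W sinα = -7.5
Slice 2: Δl = 3.1/cos8.0° = 3.130 m; N'_2 = 257·cos8.0° − 38·3.130 = 135.5; c'Δl = 46.02; W sinα = 35.8
Slice 3: Δl = 1.5/cos20.4° = 1.600 m; N'_3 = 176·cos20.4° − 27·1.600 = 121.8; c'Δl = 23.53; W sinα = 61.3
Slice 4: Δl = 2.7/cos32.7° = 3.209 m; N'_4 = 262·cos32.7° − 4·3.209 = 207.6; c'Δl = 47.17; W sinα = 141.5
Slice 5: Δl = 2.7/cos51.8° = 4.366 m; N'_5 = 124·cos51.8° − 13·4.366 = 19.9; c'Δl = 64.18; W sinα = 97.4
Σc'Δl = 216.4 kN/m; ΣN' = 550.0 kN/m; ΣW sinα = 328.6 kN/m
Resisting = 216.4 + 550.0·tan32.9° = 216.4 + 355.8 = 572.2 kN/m
FS = 572.2 / 328.6 = 1.741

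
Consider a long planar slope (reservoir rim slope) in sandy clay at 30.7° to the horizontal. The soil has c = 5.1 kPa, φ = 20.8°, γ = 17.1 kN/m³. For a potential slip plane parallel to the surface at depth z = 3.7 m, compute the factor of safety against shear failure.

FS = 0.82

For an infinite slope with a slip plane parallel to the surface (no pore pressure): FS = [c + γz cos²β tanφ] / [γz sinβ cosβ].
γz = 17.1·3.7 = 63.27 kN/m²
Numerator = 5.1 + 63.27·cos²30.7°·tan20.8° = 5.1 + 63.27·0.7393·0.3799 = 22.869 kPa
Denominator = 63.27·sin30.7°·cos30.7° = 63.27·0.5105·0.8599 = 27.775 kPa
FS = 22.869 / 27.775 = 0.823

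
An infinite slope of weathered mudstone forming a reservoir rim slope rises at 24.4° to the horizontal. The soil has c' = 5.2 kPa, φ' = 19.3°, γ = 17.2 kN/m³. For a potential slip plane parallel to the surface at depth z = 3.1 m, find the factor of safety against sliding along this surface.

FS = 1.03

For an infinite slope with a slip plane parallel to the surface (no pore pressure): FS = [c' + γz cos²β tanφ'] / [γz sinβ cosβ].
γz = 17.2·3.1 = 53.32 kN/m²
Numerator = 5.2 + 53.32·cos²24.4°·tan19.3° = 5.2 + 53.32·0.8293·0.3502 = 20.686 kPa
Denominator = 53.32·sin24.4°·cos24.4° = 53.32·0.4131·0.9107 = 20.059 kPa
FS = 20.686 / 20.059 = 1.031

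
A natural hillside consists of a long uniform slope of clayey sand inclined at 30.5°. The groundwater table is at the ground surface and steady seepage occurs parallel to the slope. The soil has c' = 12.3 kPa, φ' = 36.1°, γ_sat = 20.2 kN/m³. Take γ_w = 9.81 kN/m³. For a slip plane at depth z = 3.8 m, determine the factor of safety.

FS = 1.00

With seepage parallel to the slope and the water table at the surface, the effective normal stress on the slip plane uses the buoyant unit weight γ' = γ_sat − γ_w while the driving shear stress uses γ_sat:
FS = [c' + γ' z cos²β tanφ'] / [γ_sat z sinβ cosβ]
γ' = 20.2 − 9.81 = 10.39 kN/m³
Numerator = 12.3 + 10.39·3.8·cos²30.5°·tan36.1° = 12.3 + 10.39·3.8·0.7424·0.7292 = 33.674 kPa
Denominator = 20.2·3.8·sin30.5°·cos30.5° = 20.2·3.8·0.5075·0.8616 = 33.568 kPa
FS = 33.674 / 33.568 = 1.003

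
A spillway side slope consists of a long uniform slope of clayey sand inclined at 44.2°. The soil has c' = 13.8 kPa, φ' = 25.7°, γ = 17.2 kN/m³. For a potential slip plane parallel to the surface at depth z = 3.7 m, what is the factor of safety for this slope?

For an infinite slope with a slip plane parallel to the surface (no pore pressure): FS = [c' + γz cos²β tanφ'] / [γz sinβ cosβ].
γz = 17.2·3.7 = 63.64 kN/m²
Numerator = 13.8 + 63.64·cos²44.2°·tan25.7° = 13.8 + 63.64·0.5140·0.4813 = 29.542 kPa
Denominator = 63.64·sin44.2°·cos44.2° = 63.64·0.6972·0.7169 = 31.808 kPa
FS = 29.542 / 31.808 = 0.929

FS = 0.93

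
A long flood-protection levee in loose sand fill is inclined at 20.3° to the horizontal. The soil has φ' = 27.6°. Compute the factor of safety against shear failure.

For a dry cohesionless infinite slope the factor of safety is FS = tanφ' / tanβ.
FS = tan27.6° / tan20.3° = 0.5228 / 0.3699 = 1.413

FS = 1.41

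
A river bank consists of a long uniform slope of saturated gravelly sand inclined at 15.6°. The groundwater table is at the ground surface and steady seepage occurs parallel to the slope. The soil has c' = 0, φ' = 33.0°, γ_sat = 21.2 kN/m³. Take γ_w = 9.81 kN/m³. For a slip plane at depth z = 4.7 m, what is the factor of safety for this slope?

With seepage parallel to the slope and the water table at the surface, the effective normal stress on the slip plane uses the buoyant unit weight γ' = γ_sat − γ_w while the driving shear stress uses γ_sat:
FS = [c' + γ' z cos²β tanφ'] / [γ_sat z sinβ cosβ]
(For c' = 0 this reduces to FS = (γ'/γ_sat)·tanφ'/tanβ.)
γ' = 21.2 − 9.81 = 11.39 kN/m³
Numerator = 0.0 + 11.39·4.7·cos²15.6°·tan33.0° = 0.0 + 11.39·4.7·0.9277·0.6494 = 32.251 kPa
Denominator = 21.2·4.7·sin15.6°·cos15.6° = 21.2·4.7·0.2689·0.9632 = 25.808 kPa
FS = 32.251 / 25.808 = 1.250

FS = 1.25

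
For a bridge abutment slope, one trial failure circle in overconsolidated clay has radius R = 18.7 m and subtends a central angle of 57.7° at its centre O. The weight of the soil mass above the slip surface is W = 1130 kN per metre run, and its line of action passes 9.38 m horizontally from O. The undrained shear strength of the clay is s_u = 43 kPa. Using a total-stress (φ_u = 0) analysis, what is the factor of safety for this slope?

Taking moments about the centre O, the resisting moment is provided by the undrained shear strength acting along the arc:
Arc length L_a = R·θ = 18.7·(57.7°·π/180) = 18.7·1.0071 = 18.83 m
M_R = s_u·L_a·R = 43·18.83·18.7 = 15142.8 kN·m/m
M_D = W·d = 1130·9.38 = 10599.4 kN·m/m
FS = M_R / M_D = 15142.8 / 10599.4 = 1.429

FS = 1.43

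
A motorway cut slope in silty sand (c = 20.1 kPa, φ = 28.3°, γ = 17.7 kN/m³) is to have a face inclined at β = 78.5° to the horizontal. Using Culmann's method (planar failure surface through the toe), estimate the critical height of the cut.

H_c = 10.89 m

Culmann's analysis gives the critical failure plane at α_cr = (β + φ)/2 = (78.5 + 28.3)/2 = 53.4°, and the critical height
H_c = (4c/γ) · sinβ cosφ / [1 − cos(β − φ)]
    = (4·20.1/17.7) · sin78.5°·cos28.3° / [1 − cos(50.2°)]
    = 4.542 · 0.9799·0.8805 / [1 − 0.6401]
    = 4.542 · 0.8628 / 0.3599
    = 10.89 m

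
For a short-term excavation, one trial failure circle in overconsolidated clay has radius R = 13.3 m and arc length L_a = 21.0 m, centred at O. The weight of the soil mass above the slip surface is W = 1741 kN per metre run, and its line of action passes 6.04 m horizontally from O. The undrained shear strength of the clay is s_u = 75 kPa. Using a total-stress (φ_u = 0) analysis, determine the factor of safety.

FS = 1.99

Taking moments about the centre O, the resisting moment is provided by the undrained shear strength acting along the arc:
M_R = s_u·L_a·R = 75·21.00·13.3 = 20947.5 kN·m/m
M_D = W·d = 1741·6.04 = 10515.6 kN·m/m
FS = M_R / M_D = 20947.5 / 10515.6 = 1.992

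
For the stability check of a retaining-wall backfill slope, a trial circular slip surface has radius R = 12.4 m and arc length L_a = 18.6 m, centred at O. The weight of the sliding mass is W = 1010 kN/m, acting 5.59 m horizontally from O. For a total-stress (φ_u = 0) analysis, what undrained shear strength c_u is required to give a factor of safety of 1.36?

c_u = 33.3 kPa

FS = c_u·L_a·R / (W·d), so c_u = FS·W·d / (L_a·R).
c_u = 1.36·1010·5.59 / (18.60·12.4) = 7678.4 / 230.64 = 33.29 kPa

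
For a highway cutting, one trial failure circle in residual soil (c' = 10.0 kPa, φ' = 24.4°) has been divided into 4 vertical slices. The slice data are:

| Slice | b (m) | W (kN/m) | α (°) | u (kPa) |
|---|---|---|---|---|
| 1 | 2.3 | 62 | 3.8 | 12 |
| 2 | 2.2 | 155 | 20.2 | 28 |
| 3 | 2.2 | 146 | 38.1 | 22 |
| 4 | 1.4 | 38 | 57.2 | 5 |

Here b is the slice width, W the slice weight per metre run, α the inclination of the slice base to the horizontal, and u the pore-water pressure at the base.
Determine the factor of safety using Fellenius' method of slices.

Ordinary method of slices: FS = Σ[c'·Δl_i + (W_i cosα_i − u_i·Δl_i)·tanφ'] / Σ W_i sinα_i, with Δl_i = b_i / cosα_i.
Slice 1: Δl = 2.3/cos3.8° = 2.305 m; N'_1 = 62·cos3.8° − 12·2.305 = 34.2; c'Δl = 23.05; W sinα = 4.1
Slice 2: Δl = 2.2/cos20.2° = 2.344 m; N'_2 = 155·cos20.2° − 28·2.344 = 79.8; c'Δl = 23.44; W sinα = 53.5
Slice 3: Δl = 2.2/cos38.1° = 2.796 m; N'_3 = 146·cos38.1° − 22·2.796 = 53.4; c'Δl = 27.96; W sinα = 90.1
Slice 4: Δl = 1.4/cos57.2° = 2.584 m; N'_4 = 38·cos57.2° − 5·2.584 = 7.7; c'Δl = 25.84; W sinα = 31.9
Σc'Δl = 100.3 kN/m; ΣN' = 175.1 kN/m; ΣW sinα = 179.7 kN/m
Resisting = 100.3 + 175.1·tan24.4° = 100.3 + 79.4 = 179.7 kN/m
FS = 179.7 / 179.7 = 1.000

FS = 1.00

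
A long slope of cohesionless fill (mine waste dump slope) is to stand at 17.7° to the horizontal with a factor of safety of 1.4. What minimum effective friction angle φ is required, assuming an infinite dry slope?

φ = 24.1°

FS = tanφ/tanβ ⇒ tanφ = FS · tanβ = 1.4 · tan17.7° = 0.4468
φ = arctan(0.4468) = 24.07°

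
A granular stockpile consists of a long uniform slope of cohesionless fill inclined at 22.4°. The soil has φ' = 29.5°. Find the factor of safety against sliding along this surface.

FS = 1.37

For a dry cohesionless infinite slope the factor of safety is FS = tanφ' / tanβ.
FS = tan29.5° / tan22.4° = 0.5658 / 0.4122 = 1.373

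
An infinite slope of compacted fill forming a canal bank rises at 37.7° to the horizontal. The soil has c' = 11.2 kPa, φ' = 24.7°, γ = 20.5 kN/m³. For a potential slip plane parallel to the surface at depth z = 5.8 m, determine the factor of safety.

For an infinite slope with a slip plane parallel to the surface (no pore pressure): FS = [c' + γz cos²β tanφ'] / [γz sinβ cosβ].
γz = 20.5·5.8 = 118.90 kN/m²
Numerator = 11.2 + 118.90·cos²37.7°·tan24.7° = 11.2 + 118.90·0.6260·0.4599 = 45.437 kPa
Denominator = 118.90·sin37.7°·cos37.7° = 118.90·0.6115·0.7912 = 57.530 kPa
FS = 45.437 / 57.530 = 0.790

FS = 0.79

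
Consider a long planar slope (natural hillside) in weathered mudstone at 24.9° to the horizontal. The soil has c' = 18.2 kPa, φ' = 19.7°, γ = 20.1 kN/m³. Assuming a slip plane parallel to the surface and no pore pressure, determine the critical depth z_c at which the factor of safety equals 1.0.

z_c = 10.37 m

Setting FS = 1.00 in FS = [c' + γz cos²β tanφ'] / [γz sinβ cosβ] and solving for z:
z = c' / [γ cosβ (FS·sinβ − cosβ·tanφ')]
  = 18.2 / [20.1·cos24.9°·(1.00·sin24.9° − cos24.9°·tan19.7°)]
  = 18.2 / [20.1·0.9070·(1.00·0.4210 − 0.9070·0.3581)]
  = 18.2 / 1.7551 = 10.370 m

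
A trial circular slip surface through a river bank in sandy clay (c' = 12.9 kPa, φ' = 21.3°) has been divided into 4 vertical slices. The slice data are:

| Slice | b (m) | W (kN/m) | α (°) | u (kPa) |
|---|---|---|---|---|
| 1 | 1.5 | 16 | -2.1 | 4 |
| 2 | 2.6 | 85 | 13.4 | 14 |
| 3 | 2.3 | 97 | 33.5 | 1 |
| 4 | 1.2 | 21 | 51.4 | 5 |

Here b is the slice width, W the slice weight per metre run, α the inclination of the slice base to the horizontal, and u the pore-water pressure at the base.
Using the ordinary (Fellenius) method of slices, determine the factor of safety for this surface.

FS = 1.88

Ordinary method of slices: FS = Σ[c'·Δl_i + (W_i cosα_i − u_i·Δl_i)·tanφ'] / Σ W_i sinα_i, with Δl_i = b_i / cosα_i.
Slice 1: Δl = 1.5/cos(-2.1°) = 1.501 m; N'_1 = 16·cos(-2.1°) − 4·1.501 = 10.0; c'Δl = 19.36; W sinα = -0.6
Slice 2: Δl = 2.6/cos13.4° = 2.673 m; N'_2 = 85·cos13.4° − 14·2.673 = 45.3; c'Δl = 34.48; W sinα = 19.7
Slice 3: Δl = 2.3/cos33.5° = 2.758 m; N'_3 = 97·cos33.5° − 1·2.758 = 78.1; c'Δl = 35.58; W sinα = 53.5
Slice 4: Δl = 1.2/cos51.4° = 1.923 m; N'_4 = 21·cos51.4° − 5·1.923 = 3.5; c'Δl = 24.81; W sinα = 16.4
Σc'Δl = 114.2 kN/m; ΣN' = 136.9 kN/m; ΣW sinα = 89.1 kN/m
Resisting = 114.2 + 136.9·tan21.3° = 114.2 + 53.4 = 167.6 kN/m
FS = 167.6 / 89.1 = 1.882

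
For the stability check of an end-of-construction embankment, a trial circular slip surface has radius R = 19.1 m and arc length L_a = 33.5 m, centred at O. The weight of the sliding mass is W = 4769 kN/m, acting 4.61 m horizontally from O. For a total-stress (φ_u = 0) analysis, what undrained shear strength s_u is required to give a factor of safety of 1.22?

s_u = 41.9 kPa

FS = s_u·L_a·R / (W·d), so s_u = FS·W·d / (L_a·R).
s_u = 1.22·4769·4.61 / (33.50·19.1) = 26821.8 / 639.85 = 41.92 kPa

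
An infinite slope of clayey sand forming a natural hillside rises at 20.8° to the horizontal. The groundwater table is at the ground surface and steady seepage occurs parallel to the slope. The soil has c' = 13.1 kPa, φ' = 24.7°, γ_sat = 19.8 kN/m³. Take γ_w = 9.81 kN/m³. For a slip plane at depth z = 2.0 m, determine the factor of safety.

With seepage parallel to the slope and the water table at the surface, the effective normal stress on the slip plane uses the buoyant unit weight γ' = γ_sat − γ_w while the driving shear stress uses γ_sat:
FS = [c' + γ' z cos²β tanφ'] / [γ_sat z sinβ cosβ]
γ' = 19.8 − 9.81 = 9.99 kN/m³
Numerator = 13.1 + 9.99·2.0·cos²20.8°·tan24.7° = 13.1 + 9.99·2.0·0.8739·0.4599 = 21.131 kPa
Denominator = 19.8·2.0·sin20.8°·cos20.8° = 19.8·2.0·0.3551·0.9348 = 13.146 kPa
FS = 21.131 / 13.146 = 1.607

FS = 1.61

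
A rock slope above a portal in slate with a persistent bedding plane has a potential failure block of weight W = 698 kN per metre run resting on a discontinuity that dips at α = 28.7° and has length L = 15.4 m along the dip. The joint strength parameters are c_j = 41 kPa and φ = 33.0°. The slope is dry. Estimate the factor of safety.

FS = 3.07

Resolving the block weight along and normal to the plane and applying the Mohr–Coulomb strength on the joint:
N' = W cosα = 698·cos28.7° = 612.2 kN/m
Driving force T = W sinα = 698·sin28.7° = 335.2 kN/m
Resisting force R = c_j·L + N'·tanφ = 41·15.4 + 612.2·tan33.0° = 631.4 + 397.6 = 1029.0 kN/m
FS = R / T = 1029.0 / 335.2 = 3.070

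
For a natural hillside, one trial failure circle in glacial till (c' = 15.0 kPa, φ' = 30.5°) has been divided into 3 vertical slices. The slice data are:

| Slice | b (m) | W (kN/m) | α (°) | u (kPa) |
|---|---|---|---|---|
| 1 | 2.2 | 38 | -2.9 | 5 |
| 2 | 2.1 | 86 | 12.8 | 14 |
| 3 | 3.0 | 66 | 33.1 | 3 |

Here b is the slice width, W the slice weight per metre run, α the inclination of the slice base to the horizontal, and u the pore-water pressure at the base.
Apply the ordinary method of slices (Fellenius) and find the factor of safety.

FS = 3.63

Ordinary method of slices: FS = Σ[c'·Δl_i + (W_i cosα_i − u_i·Δl_i)·tanφ'] / Σ W_i sinα_i, with Δl_i = b_i / cosα_i.
Slice 1: Δl = 2.2/cos(-2.9°) = 2.203 m; N'_1 = 38·cos(-2.9°) − 5·2.203 = 26.9; c'Δl = 33.04; W sinα = -1.9
Slice 2: Δl = 2.1/cos12.8° = 2.154 m; N'_2 = 86·cos12.8° − 14·2.154 = 53.7; c'Δl = 32.30; W sinα = 19.1
Slice 3: Δl = 3.0/cos33.1° = 3.581 m; N'_3 = 66·cos33.1° − 3·3.581 = 44.5; c'Δl = 53.72; W sinα = 36.0
Σc'Δl = 119.1 kN/m; ΣN' = 125.2 kN/m; ΣW sinα = 53.2 kN/m
Resisting = 119.1 + 125.2·tan30.5° = 119.1 + 73.7 = 192.8 kN/m
FS = 192.8 / 53.2 = 3.626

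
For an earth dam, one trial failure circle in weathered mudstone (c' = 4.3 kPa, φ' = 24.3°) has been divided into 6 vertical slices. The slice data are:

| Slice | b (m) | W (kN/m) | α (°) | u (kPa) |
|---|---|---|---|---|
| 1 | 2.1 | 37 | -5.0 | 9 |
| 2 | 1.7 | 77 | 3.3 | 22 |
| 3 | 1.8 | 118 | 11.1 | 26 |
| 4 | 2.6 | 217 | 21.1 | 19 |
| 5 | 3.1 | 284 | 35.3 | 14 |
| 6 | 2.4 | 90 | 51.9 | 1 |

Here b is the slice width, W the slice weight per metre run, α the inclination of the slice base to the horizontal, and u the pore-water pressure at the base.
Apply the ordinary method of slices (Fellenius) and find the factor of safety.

Ordinary method of slices: FS = Σ[c'·Δl_i + (W_i cosα_i − u_i·Δl_i)·tanφ'] / Σ W_i sinα_i, with Δl_i = b_i / cosα_i.
Slice 1: Δl = 2.1/cos(-5.0°) = 2.108 m; N'_1 = 37·cos(-5.0°) − 9·2.108 = 17.9; c'Δl = 9.06; W sinα = -3.2
Slice 2: Δl = 1.7/cos3.3° = 1.703 m; N'_2 = 77·cos3.3° − 22·1.703 = 39.4; c'Δl = 7.32; W sinα = 4.4
Slice 3: Δl = 1.8/cos11.1° = 1.834 m; N'_3 = 118·cos11.1° − 26·1.834 = 68.1; c'Δl = 7.89; W sinα = 22.7
Slice 4: Δl = 2.6/cos21.1° = 2.787 m; N'_4 = 217·cos21.1° − 19·2.787 = 149.5; c'Δl = 11.98; W sinα = 78.1
Slice 5: Δl = 3.1/cos35.3° = 3.798 m; N'_5 = 284·cos35.3° − 14·3.798 = 178.6; c'Δl = 16.33; W sinα = 164.1
Slice 6: Δl = 2.4/cos51.9° = 3.890 m; N'_6 = 90·cos51.9° − 1·3.890 = 51.6; c'Δl = 16.73; W sinα = 70.8
Σc'Δl = 69.3 kN/m; ΣN' = 505.1 kN/m; ΣW sinα = 337.0 kN/m
Resisting = 69.3 + 505.1·tan24.3° = 69.3 + 228.1 = 297.4 kN/m
FS = 297.4 / 337.0 = 0.883

FS = 0.88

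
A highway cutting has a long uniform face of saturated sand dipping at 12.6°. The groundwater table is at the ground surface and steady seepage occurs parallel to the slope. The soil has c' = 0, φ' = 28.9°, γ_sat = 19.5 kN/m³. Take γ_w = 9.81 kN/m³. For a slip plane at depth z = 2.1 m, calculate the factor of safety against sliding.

FS = 1.23

With seepage parallel to the slope and the water table at the surface, the effective normal stress on the slip plane uses the buoyant unit weight γ' = γ_sat − γ_w while the driving shear stress uses γ_sat:
FS = [c' + γ' z cos²β tanφ'] / [γ_sat z sinβ cosβ]
(For c' = 0 this reduces to FS = (γ'/γ_sat)·tanφ'/tanβ.)
γ' = 19.5 − 9.81 = 9.69 kN/m³
Numerator = 0.0 + 9.69·2.1·cos²12.6°·tan28.9° = 0.0 + 9.69·2.1·0.9524·0.5520 = 10.699 kPa
Denominator = 19.5·2.1·sin12.6°·cos12.6° = 19.5·2.1·0.2181·0.9759 = 8.718 kPa
FS = 10.699 / 8.718 = 1.227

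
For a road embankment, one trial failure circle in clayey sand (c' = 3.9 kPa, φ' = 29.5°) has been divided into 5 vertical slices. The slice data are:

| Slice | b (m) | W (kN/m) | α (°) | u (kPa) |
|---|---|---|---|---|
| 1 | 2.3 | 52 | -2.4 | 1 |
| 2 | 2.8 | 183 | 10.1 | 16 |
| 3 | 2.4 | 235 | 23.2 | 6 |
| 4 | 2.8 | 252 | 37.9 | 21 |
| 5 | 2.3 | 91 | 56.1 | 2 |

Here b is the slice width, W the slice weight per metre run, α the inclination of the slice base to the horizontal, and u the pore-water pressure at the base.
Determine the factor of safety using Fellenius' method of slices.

FS = 1.05

Ordinary method of slices: FS = Σ[c'·Δl_i + (W_i cosα_i − u_i·Δl_i)·tanφ'] / Σ W_i sinα_i, with Δl_i = b_i / cosα_i.
Slice 1: Δl = 2.3/cos(-2.4°) = 2.302 m; N'_1 = 52·cos(-2.4°) − 1·2.302 = 49.7; c'Δl = 8.98; W sinα = -2.2
Slice 2: Δl = 2.8/cos10.1° = 2.844 m; N'_2 = 183·cos10.1° − 16·2.844 = 134.7; c'Δl = 11.09; W sinα = 32.1
Slice 3: Δl = 2.4/cos23.2° = 2.611 m; N'_3 = 235·cos23.2° − 6·2.611 = 200.3; c'Δl = 10.18; W sinα = 92.6
Slice 4: Δl = 2.8/cos37.9° = 3.548 m; N'_4 = 252·cos37.9° − 21·3.548 = 124.3; c'Δl = 13.84; W sinα = 154.8
Slice 5: Δl = 2.3/cos56.1° = 4.124 m; N'_5 = 91·cos56.1° − 2·4.124 = 42.5; c'Δl = 16.08; W sinα = 75.5
Σc'Δl = 60.2 kN/m; ΣN' = 551.5 kN/m; ΣW sinα = 352.8 kN/m
Resisting = 60.2 + 551.5·tan29.5° = 60.2 + 312.0 = 372.2 kN/m
FS = 372.2 / 352.8 = 1.055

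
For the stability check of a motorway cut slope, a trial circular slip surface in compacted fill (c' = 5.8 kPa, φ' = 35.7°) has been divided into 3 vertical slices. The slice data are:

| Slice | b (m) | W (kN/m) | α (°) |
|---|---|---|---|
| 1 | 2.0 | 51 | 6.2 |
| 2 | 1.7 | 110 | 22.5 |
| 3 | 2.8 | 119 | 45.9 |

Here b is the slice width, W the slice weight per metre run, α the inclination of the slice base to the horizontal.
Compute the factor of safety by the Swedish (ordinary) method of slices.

Ordinary method of slices: FS = Σ[c'·Δl_i + (W_i cosα_i)·tanφ'] / Σ W_i sinα_i, with Δl_i = b_i / cosα_i.
Slice 1: Δl = 2.0/cos6.2° = 2.012 m; N'_1 = 51·cos6.2° = 50.7; c'Δl = 11.67; W sinα = 5.5
Slice 2: Δl = 1.7/cos22.5° = 1.840 m; N'_2 = 110·cos22.5° = 101.6; c'Δl = 10.67; W sinα = 42.1
Slice 3: Δl = 2.8/cos45.9° = 4.023 m; N'_3 = 119·cos45.9° = 82.8; c'Δl = 23.34; W sinα = 85.5
Σc'Δl = 45.7 kN/m; ΣN' = 235.1 kN/m; ΣW sinα = 133.1 kN/m
Resisting = 45.7 + 235.1·tan35.7° = 45.7 + 169.0 = 214.6 kN/m
FS = 214.6 / 133.1 = 1.613

FS = 1.61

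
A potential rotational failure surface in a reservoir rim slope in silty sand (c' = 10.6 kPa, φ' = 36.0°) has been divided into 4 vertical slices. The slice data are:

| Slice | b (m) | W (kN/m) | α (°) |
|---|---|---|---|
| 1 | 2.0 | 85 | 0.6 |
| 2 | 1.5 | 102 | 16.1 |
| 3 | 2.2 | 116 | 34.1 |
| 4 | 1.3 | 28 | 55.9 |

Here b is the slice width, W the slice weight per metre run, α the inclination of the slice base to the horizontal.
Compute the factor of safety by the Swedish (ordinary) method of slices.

FS = 2.59

Ordinary method of slices: FS = Σ[c'·Δl_i + (W_i cosα_i)·tanφ'] / Σ W_i sinα_i, with Δl_i = b_i / cosα_i.
Slice 1: Δl = 2.0/cos0.6° = 2.000 m; N'_1 = 85·cos0.6° = 85.0; c'Δl = 21.20; W sinα = 0.9
Slice 2: Δl = 1.5/cos16.1° = 1.561 m; N'_2 = 102·cos16.1° = 98.0; c'Δl = 16.55; W sinα = 28.3
Slice 3: Δl = 2.2/cos34.1° = 2.657 m; N'_3 = 116·cos34.1° = 96.1; c'Δl = 28.16; W sinα = 65.0
Slice 4: Δl = 1.3/cos55.9° = 2.319 m; N'_4 = 28·cos55.9° = 15.7; c'Δl = 24.58; W sinα = 23.2
Σc'Δl = 90.5 kN/m; ΣN' = 294.7 kN/m; ΣW sinα = 117.4 kN/m
Resisting = 90.5 + 294.7·tan36.0° = 90.5 + 214.1 = 304.6 kN/m
FS = 304.6 / 117.4 = 2.595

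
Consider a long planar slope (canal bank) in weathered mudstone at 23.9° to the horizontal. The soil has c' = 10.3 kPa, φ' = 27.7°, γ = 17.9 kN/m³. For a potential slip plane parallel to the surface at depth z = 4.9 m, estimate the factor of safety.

For an infinite slope with a slip plane parallel to the surface (no pore pressure): FS = [c' + γz cos²β tanφ'] / [γz sinβ cosβ].
γz = 17.9·4.9 = 87.71 kN/m²
Numerator = 10.3 + 87.71·cos²23.9°·tan27.7° = 10.3 + 87.71·0.8359·0.5250 = 48.790 kPa
Denominator = 87.71·sin23.9°·cos23.9° = 87.71·0.4051·0.9143 = 32.488 kPa
FS = 48.790 / 32.488 = 1.502

FS = 1.50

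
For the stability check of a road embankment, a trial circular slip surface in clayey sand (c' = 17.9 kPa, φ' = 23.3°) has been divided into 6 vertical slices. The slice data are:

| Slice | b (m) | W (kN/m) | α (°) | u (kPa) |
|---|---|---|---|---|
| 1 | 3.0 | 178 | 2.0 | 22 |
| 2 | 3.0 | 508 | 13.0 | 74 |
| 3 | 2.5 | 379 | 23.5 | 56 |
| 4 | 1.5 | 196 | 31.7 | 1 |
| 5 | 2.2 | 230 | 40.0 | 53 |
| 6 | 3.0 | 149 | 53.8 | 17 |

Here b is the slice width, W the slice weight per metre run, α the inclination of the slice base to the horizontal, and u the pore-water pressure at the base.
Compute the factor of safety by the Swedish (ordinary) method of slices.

FS = 1.03

Ordinary method of slices: FS = Σ[c'·Δl_i + (W_i cosα_i − u_i·Δl_i)·tanφ'] / Σ W_i sinα_i, with Δl_i = b_i / cosα_i.
Slice 1: Δl = 3.0/cos2.0° = 3.002 m; N'_1 = 178·cos2.0° − 22·3.002 = 111.9; c'Δl = 53.73; W sinα = 6.2
Slice 2: Δl = 3.0/cos13.0° = 3.079 m; N'_2 = 508·cos13.0° − 74·3.079 = 267.1; c'Δl = 55.11; W sinα = 114.3
Slice 3: Δl = 2.5/cos23.5° = 2.726 m; N'_3 = 379·cos23.5° − 56·2.726 = 194.9; c'Δl = 48.80; W sinα = 151.1
Slice 4: Δl = 1.5/cos31.7° = 1.763 m; N'_4 = 196·cos31.7° − 1·1.763 = 165.0; c'Δl = 31.56; W sinα = 103.0
Slice 5: Δl = 2.2/cos40.0° = 2.872 m; N'_5 = 230·cos40.0° − 53·2.872 = 24.0; c'Δl = 51.41; W sinα = 147.8
Slice 6: Δl = 3.0/cos53.8° = 5.080 m; N'_6 = 149·cos53.8° − 17·5.080 = 1.6; c'Δl = 90.92; W sinα = 120.2
Σc'Δl = 331.5 kN/m; ΣN' = 764.5 kN/m; ΣW sinα = 642.7 kN/m
Resisting = 331.5 + 764.5·tan23.3° = 331.5 + 329.3 = 660.8 kN/m
FS = 660.8 / 642.7 = 1.028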